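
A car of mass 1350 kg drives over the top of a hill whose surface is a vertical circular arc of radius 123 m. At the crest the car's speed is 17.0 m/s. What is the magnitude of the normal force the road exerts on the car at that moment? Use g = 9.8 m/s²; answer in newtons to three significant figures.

10100 N

At the crest the centripetal acceleration points downward (toward the centre of the arc), so mg − N = mv²/r.
N = m(g − v²/r) = 1350 × (9.8 − (17.0)²/123) = 1350 × (9.8 − 2.350) = 1350 × 7.450 = 10060 N.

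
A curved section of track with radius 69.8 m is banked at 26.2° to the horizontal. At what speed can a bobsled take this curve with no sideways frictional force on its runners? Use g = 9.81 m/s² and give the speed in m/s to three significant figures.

On a frictionless banked curve, N sinθ = mv²/r and N cosθ = mg, so tanθ = v²/(rg).
v = √(r g tanθ) = √(69.8 × 9.81 × tan 26.2°) = √(69.8 × 9.81 × 0.4921) = √336.9 = 18.36 m/s.

18.4 m/s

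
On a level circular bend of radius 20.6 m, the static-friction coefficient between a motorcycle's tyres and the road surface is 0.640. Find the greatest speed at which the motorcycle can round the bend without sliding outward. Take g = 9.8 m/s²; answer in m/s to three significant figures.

The only inward force on a level bend is static friction, so at the limit f_s = μ_s N = μ_s m g = m v²/r.
Mass cancels: v_max = √(μ_s g r) = √(0.640 × 9.8 × 20.6) = √129.2 = 11.37 m/s.

11.4 m/s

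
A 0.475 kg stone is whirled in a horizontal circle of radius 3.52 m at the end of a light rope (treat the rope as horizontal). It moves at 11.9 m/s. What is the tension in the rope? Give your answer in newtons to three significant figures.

19.1 N

The tension is the only horizontal force, so it supplies the full centripetal force: T = m v²/r = 0.475 × (11.90)²/3.52 = 0.475 × 141.6/3.52 = 19.11 N.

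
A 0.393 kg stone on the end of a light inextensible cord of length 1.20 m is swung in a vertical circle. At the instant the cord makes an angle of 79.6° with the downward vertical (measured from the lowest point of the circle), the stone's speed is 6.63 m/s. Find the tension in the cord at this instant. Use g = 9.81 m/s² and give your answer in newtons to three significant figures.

15.1 N

Take the radial direction toward the centre of the circle as positive. The component of the weight along the string toward the centre is −mg cos φ (φ measured from the bottom), so Newton's second law along the string gives T − mg cos φ = m v²/r.
cos 79.6° = 0.1805, so T = m(v²/r + g cos φ) = 0.393 × ((6.63)²/1.20 + 9.81 × 0.1805) = 0.393 × (36.63 + (1.771)) = 0.393 × 38.40 = 15.09 N.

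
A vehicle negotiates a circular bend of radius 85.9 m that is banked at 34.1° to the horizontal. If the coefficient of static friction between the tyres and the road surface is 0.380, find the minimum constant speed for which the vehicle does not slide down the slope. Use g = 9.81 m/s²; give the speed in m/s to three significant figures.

At the minimum speed, friction acts up the slope at its limiting value f = μN. Radially (horizontal, toward centre): N sinθ − μN cosθ = mv²/r. Vertically: N cosθ + μN sinθ = mg.
Dividing: v² = r g (sinθ − μcosθ)/(cosθ + μsinθ).
sinθ − μcosθ = 0.5606 − 0.380×0.8281 = 0.2460; cosθ + μsinθ = 0.8281 + 0.380×0.5606 = 1.041.
v² = 85.9 × 9.81 × 0.2460/1.041 = 199.1 m²/s², so v = 14.11 m/s.

14.1 m/s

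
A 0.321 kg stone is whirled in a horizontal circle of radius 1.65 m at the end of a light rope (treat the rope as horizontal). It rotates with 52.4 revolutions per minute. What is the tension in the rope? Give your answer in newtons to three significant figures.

ω = 52.4 rev/min × 2π/60 = 5.487 rad/s, so v = ωr = 5.487 × 1.65 = 9.054 m/s.
The tension is the only horizontal force, so it supplies the full centripetal force: T = m v²/r = 0.321 × (9.054)²/1.65 = 0.321 × 81.98/1.65 = 15.95 N.

15.9 N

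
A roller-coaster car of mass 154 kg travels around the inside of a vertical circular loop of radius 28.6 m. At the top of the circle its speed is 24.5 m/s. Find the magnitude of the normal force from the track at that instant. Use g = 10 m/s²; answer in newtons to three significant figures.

1690 N

At the top, both N and the weight mg point inward (toward the centre), so N + mg = mv²/r.
N = m(v²/r − g) = 154 × ((24.5)²/28.6 − 10.0) = 154 × (20.99 − 10.0) = 154 × 10.99 = 1692 N.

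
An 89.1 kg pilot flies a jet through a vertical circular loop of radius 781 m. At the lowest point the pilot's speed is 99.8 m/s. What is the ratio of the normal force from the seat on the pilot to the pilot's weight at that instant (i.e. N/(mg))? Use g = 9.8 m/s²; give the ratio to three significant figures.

At the bottom, N − mg = mv²/r, so N = m(v²/r + g) and N/(mg) = v²/(rg) + 1 = (99.8)²/(781 × 9.8) + 1 = 1.301 + 1 = 2.301.

2.30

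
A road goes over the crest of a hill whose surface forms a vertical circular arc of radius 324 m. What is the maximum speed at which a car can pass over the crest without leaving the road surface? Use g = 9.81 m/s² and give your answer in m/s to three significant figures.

At the crest the centre of the circle is below the car, so the net downward (centripetal) force is mg − N = mv²/r.
The car leaves the road when N → 0, giving v_max = √(g r) = √(9.81 × 324) = 56.38 m/s.

56.4 m/s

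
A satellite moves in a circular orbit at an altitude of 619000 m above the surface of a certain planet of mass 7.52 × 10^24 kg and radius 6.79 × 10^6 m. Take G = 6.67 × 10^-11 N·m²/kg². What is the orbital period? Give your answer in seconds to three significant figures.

r = R + h = 6.79 × 10^6 + 619000 = 7.409 × 10^6 m. Gravity provides the centripetal force: G M m / r² = m v² / r ⇒ v = √(GM/r) = 8228 m/s.
T = 2πr/v = 2π × 7.409 × 10^6 / 8228 = 5658 s.

5660 s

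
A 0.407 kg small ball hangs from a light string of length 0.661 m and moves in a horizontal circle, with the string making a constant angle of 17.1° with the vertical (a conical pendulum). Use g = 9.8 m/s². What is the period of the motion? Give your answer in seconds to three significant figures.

r = L sinθ = 0.1944 m. From T sinθ = mω²r and T cosθ = mg: tanθ = ω²r/g, so ω² = g tanθ / r = g/(L cosθ).
ω = √(g/(L cosθ)) = √(9.8/(0.661 × 0.9558)) = √15.51 = 3.938 rad/s.
Period = 2π/ω = 1.595 s.

1.60 s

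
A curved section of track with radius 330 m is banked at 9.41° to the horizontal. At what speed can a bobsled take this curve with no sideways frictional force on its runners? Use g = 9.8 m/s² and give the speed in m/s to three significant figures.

23.2 m/s

On a frictionless banked curve, N sinθ = mv²/r and N cosθ = mg, so tanθ = v²/(rg).
v = √(r g tanθ) = √(330 × 9.8 × tan 9.41°) = √(330 × 9.8 × 0.1657) = √536.0 = 23.15 m/s.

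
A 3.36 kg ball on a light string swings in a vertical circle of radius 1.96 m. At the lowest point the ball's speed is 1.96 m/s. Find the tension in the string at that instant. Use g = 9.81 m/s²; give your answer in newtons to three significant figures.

39.5 N

At the lowest point, T points up (toward the centre) and the weight mg points down (away from the centre), so the net inward force is T − mg = mv²/r.
T = m(v²/r + g) = 3.36 × ((1.96)²/1.96 + 9.81) = 3.36 × (1.960 + 9.81) = 3.36 × 11.77 = 39.55 N.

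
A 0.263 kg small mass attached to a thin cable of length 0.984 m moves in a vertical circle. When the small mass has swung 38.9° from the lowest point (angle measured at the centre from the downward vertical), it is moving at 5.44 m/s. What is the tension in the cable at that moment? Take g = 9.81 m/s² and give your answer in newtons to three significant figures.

Take the radial direction toward the centre of the circle as positive. The component of the weight along the string toward the centre is −mg cos φ (φ measured from the bottom), so Newton's second law along the string gives T − mg cos φ = m v²/r.
cos 38.9° = 0.7782, so T = m(v²/r + g cos φ) = 0.263 × ((5.44)²/0.984 + 9.81 × 0.7782) = 0.263 × (30.07 + (7.635)) = 0.263 × 37.71 = 9.918 N.

9.92 N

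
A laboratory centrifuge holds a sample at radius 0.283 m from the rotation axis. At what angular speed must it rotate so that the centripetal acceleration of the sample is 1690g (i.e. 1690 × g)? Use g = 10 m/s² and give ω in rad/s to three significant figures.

Centripetal acceleration a_c = ω²r. Setting ω²r = 1690g:
ω = √(1690g / r) = √(1690 × 10.0 / 0.283) = √59720 = 244.4 rad/s.

244 rad/s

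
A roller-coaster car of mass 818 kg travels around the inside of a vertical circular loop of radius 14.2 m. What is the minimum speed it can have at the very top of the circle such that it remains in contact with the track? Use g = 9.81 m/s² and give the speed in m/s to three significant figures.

11.8 m/s

At the highest point the centre is directly below, so both the weight and N act inward: N + mg = mv²/r.
At minimum speed N → 0, so mg = mv_min²/r ⇒ v_min = √(g r) = √(9.81 × 14.2) = 11.80 m/s.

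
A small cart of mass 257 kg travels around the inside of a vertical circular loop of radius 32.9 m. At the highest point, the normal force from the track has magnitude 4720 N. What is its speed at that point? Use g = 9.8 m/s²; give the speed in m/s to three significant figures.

At the top, N + mg = mv²/r, so v = √(r(N/m + g)) = √(32.9 × (4720/257 + 9.8)) = √(32.9 × 28.17) = √926.7 = 30.44 m/s.

30.4 m/s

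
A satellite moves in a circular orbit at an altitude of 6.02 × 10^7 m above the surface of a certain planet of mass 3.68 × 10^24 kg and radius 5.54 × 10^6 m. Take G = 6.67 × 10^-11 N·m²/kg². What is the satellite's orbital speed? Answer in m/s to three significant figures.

1930 m/s

Orbital radius r = R + h = 5.54 × 10^6 + 6.02 × 10^7 = 6.574 × 10^7 m.
Gravity supplies the centripetal force: G M m / r² = m v² / r, so v = √(GM/r).
v = √(6.67 × 10^-11 × 3.68 × 10^24 / 6.574 × 10^7) = √(3.734 × 10^6) = 1932 m/s.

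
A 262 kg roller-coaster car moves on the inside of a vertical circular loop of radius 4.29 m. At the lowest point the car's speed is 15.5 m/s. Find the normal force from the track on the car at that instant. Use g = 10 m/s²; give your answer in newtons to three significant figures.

17300 N

At the lowest point, N points up (toward the centre) and the weight mg points down (away from the centre), so the net inward force is N − mg = mv²/r.
N = m(v²/r + g) = 262 × ((15.5)²/4.29 + 10.0) = 262 × (56.00 + 10.0) = 262 × 66.00 = 17290 N.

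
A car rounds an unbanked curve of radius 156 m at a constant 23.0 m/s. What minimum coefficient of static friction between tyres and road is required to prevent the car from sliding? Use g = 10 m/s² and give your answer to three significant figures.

Friction provides the centripetal force: μ_s m g = m v²/r, so μ_s = v²/(g r) = (23.00)²/(10.0 × 156) = 529.0/1560 = 0.3391.

0.339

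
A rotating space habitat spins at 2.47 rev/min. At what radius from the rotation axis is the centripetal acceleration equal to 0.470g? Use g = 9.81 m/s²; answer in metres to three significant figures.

68.9 m

ω = 2.47 rev/min × 2π/60 = 0.2587 rad/s.
a_c = ω²r = 0.470g ⇒ r = 0.470 × 9.81 / (0.2587)² = 4.611/0.06690 = 68.92 m.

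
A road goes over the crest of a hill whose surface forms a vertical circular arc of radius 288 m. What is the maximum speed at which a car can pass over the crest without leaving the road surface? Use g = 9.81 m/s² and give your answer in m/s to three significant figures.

At the crest the centre of the circle is below the car, so the net downward (centripetal) force is mg − N = mv²/r.
The car leaves the road when N → 0, giving v_max = √(g r) = √(9.81 × 288) = 53.15 m/s.

53.2 m/s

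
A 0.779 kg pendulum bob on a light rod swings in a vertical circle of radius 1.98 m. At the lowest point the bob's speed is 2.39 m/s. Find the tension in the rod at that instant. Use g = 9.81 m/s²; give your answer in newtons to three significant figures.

At the lowest point, T points up (toward the centre) and the weight mg points down (away from the centre), so the net inward force is T − mg = mv²/r.
T = m(v²/r + g) = 0.779 × ((2.39)²/1.98 + 9.81) = 0.779 × (2.885 + 9.81) = 0.779 × 12.69 = 9.889 N.

9.89 N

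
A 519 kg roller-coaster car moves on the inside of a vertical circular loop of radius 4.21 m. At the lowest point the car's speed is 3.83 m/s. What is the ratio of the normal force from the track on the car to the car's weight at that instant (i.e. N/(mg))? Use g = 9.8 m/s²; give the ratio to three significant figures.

1.36

At the bottom, N − mg = mv²/r, so N = m(v²/r + g) and N/(mg) = v²/(rg) + 1 = (3.83)²/(4.21 × 9.8) + 1 = 0.3555 + 1 = 1.356.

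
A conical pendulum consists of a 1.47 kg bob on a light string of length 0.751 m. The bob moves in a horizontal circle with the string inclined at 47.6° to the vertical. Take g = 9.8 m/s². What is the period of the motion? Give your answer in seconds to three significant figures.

r = L sinθ = 0.5546 m. From T sinθ = mω²r and T cosθ = mg: tanθ = ω²r/g, so ω² = g tanθ / r = g/(L cosθ).
ω = √(g/(L cosθ)) = √(9.8/(0.751 × 0.6743)) = √19.35 = 4.399 rad/s.
Period = 2π/ω = 1.428 s.

1.43 s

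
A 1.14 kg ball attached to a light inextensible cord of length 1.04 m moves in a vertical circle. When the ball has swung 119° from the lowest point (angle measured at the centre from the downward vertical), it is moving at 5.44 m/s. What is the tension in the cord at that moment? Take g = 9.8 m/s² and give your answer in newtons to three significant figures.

Take the radial direction toward the centre of the circle as positive. The component of the weight along the string toward the centre is −mg cos φ (φ measured from the bottom), so Newton's second law along the string gives T − mg cos φ = m v²/r.
cos 119° = -0.4848, so T = m(v²/r + g cos φ) = 1.14 × ((5.44)²/1.04 + 9.8 × -0.4848) = 1.14 × (28.46 + (-4.751)) = 1.14 × 23.70 = 27.02 N.

27.0 N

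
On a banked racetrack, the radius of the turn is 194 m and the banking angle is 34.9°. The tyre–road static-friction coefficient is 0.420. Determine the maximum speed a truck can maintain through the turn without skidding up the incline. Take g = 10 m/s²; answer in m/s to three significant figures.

At the maximum speed, friction acts down the slope at its limiting value f = μN. Radially (horizontal, toward centre): N sinθ + μN cosθ = mv²/r. Vertically: N cosθ − μN sinθ = mg.
Dividing: v² = r g (sinθ + μcosθ)/(cosθ − μsinθ).
sinθ + μcosθ = 0.5721 + 0.420×0.8202 = 0.9166; cosθ − μsinθ = 0.8202 − 0.420×0.5721 = 0.5799.
v² = 194 × 10.0 × 0.9166/0.5799 = 3067 m²/s², so v = 55.38 m/s.

55.4 m/s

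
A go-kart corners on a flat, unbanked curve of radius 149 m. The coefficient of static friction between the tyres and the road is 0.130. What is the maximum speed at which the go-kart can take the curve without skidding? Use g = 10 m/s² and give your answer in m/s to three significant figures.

13.9 m/s

Friction provides the centripetal force on a flat curve. At maximum speed it is at its limiting value: μ_s m g = m v²/r.
Mass cancels: v_max = √(μ_s g r) = √(0.130 × 10.0 × 149) = √193.7 = 13.92 m/s.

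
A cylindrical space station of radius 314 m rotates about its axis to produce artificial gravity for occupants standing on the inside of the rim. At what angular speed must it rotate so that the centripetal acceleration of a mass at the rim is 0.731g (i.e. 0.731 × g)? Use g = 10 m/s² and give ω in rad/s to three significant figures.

0.153 rad/s

Centripetal acceleration a_c = ω²r. Setting ω²r = 0.731g:
ω = √(0.731g / r) = √(0.731 × 10.0 / 314) = √0.02328 = 0.1526 rad/s.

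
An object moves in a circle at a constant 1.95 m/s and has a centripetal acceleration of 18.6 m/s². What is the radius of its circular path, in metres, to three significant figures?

a_c = v²/r ⇒ r = v²/a_c = (1.95)²/18.6 = 3.802/18.6 = 0.2044 m.

0.204 m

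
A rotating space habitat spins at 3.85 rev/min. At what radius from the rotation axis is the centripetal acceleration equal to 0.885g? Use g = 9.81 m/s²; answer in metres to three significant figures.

53.4 m

ω = 3.85 rev/min × 2π/60 = 0.4032 rad/s.
a_c = ω²r = 0.885g ⇒ r = 0.885 × 9.81 / (0.4032)² = 8.682/0.1625 = 53.41 m.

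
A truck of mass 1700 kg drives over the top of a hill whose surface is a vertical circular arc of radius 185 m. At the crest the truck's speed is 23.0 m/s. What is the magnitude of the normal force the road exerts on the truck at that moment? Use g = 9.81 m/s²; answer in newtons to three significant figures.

11800 N

At the crest the centripetal acceleration points downward (toward the centre of the arc), so mg − N = mv²/r.
N = m(g − v²/r) = 1700 × (9.81 − (23.0)²/185) = 1700 × (9.81 − 2.859) = 1700 × 6.951 = 11820 N.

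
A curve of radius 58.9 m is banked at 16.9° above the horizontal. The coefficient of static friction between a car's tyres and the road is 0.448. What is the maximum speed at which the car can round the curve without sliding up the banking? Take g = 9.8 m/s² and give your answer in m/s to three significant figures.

At the maximum speed, friction acts down the slope at its limiting value f = μN. Radially (horizontal, toward centre): N sinθ + μN cosθ = mv²/r. Vertically: N cosθ − μN sinθ = mg.
Dividing: v² = r g (sinθ + μcosθ)/(cosθ − μsinθ).
sinθ + μcosθ = 0.2907 + 0.448×0.9568 = 0.7194; cosθ − μsinθ = 0.9568 − 0.448×0.2907 = 0.8266.
v² = 58.9 × 9.8 × 0.7194/0.8266 = 502.3 m²/s², so v = 22.41 m/s.

22.4 m/s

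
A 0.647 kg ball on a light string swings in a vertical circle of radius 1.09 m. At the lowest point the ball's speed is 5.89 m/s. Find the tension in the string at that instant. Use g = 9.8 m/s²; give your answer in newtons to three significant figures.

At the lowest point, T points up (toward the centre) and the weight mg points down (away from the centre), so the net inward force is T − mg = mv²/r.
T = m(v²/r + g) = 0.647 × ((5.89)²/1.09 + 9.8) = 0.647 × (31.83 + 9.8) = 0.647 × 41.63 = 26.93 N.

26.9 N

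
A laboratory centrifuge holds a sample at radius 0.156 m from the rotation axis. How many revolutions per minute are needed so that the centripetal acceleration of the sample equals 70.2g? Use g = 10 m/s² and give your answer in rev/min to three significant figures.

Require ω²r = 70.2g, so ω = √(70.2 × 10.0/0.156) = 67.08 rad/s.
In rev/min: ω × 60/(2π) = 67.08 × 60/(2π) = 640.6 rev/min.

641 rev/min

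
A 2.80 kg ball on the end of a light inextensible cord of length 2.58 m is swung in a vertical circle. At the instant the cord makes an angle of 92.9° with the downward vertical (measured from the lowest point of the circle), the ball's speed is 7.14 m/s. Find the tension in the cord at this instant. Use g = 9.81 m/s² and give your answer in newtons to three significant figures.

Take the radial direction toward the centre of the circle as positive. The component of the weight along the string toward the centre is −mg cos φ (φ measured from the bottom), so Newton's second law along the string gives T − mg cos φ = m v²/r.
cos 92.9° = -0.05059, so T = m(v²/r + g cos φ) = 2.80 × ((7.14)²/2.58 + 9.81 × -0.05059) = 2.80 × (19.76 + (-0.4963)) = 2.80 × 19.26 = 53.94 N.

53.9 N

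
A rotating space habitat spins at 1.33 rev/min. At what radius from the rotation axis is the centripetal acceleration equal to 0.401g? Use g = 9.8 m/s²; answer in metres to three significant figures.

ω = 1.33 rev/min × 2π/60 = 0.1393 rad/s.
a_c = ω²r = 0.401g ⇒ r = 0.401 × 9.8 / (0.1393)² = 3.930/0.01940 = 202.6 m.

203 m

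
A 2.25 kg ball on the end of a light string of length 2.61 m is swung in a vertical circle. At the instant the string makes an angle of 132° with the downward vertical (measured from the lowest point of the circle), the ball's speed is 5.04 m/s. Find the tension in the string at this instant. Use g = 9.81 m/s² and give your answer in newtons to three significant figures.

7.13 N

Take the radial direction toward the centre of the circle as positive. The component of the weight along the string toward the centre is −mg cos φ (φ measured from the bottom), so Newton's second law along the string gives T − mg cos φ = m v²/r.
cos 132° = -0.6691, so T = m(v²/r + g cos φ) = 2.25 × ((5.04)²/2.61 + 9.81 × -0.6691) = 2.25 × (9.732 + (-6.564)) = 2.25 × 3.168 = 7.129 N.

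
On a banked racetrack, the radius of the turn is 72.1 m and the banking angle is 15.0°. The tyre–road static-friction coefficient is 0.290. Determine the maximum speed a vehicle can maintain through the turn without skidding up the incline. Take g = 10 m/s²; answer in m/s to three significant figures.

20.9 m/s

At the maximum speed, friction acts down the slope at its limiting value f = μN. Radially (horizontal, toward centre): N sinθ + μN cosθ = mv²/r. Vertically: N cosθ − μN sinθ = mg.
Dividing: v² = r g (sinθ + μcosθ)/(cosθ − μsinθ).
sinθ + μcosθ = 0.2588 + 0.290×0.9659 = 0.5389; cosθ − μsinθ = 0.9659 − 0.290×0.2588 = 0.8909.
v² = 72.1 × 10.0 × 0.5389/0.8909 = 436.2 m²/s², so v = 20.88 m/s.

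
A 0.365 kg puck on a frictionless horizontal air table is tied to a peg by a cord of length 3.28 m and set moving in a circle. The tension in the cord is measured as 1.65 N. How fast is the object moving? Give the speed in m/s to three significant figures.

3.85 m/s

T = m v²/r ⇒ v = √(T r / m) = √(1.65 × 3.28 / 0.365) = √14.83 = 3.851 m/s.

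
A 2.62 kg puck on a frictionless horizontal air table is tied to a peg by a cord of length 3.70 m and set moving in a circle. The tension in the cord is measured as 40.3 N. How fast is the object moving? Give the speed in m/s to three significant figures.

7.54 m/s

T = m v²/r ⇒ v = √(T r / m) = √(40.3 × 3.70 / 2.62) = √56.91 = 7.544 m/s.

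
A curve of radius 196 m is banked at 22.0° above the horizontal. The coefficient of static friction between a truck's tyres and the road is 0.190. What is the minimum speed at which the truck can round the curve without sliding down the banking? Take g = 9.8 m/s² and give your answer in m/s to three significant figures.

19.5 m/s

At the minimum speed, friction acts up the slope at its limiting value f = μN. Radially (horizontal, toward centre): N sinθ − μN cosθ = mv²/r. Vertically: N cosθ + μN sinθ = mg.
Dividing: v² = r g (sinθ − μcosθ)/(cosθ + μsinθ).
sinθ − μcosθ = 0.3746 − 0.190×0.9272 = 0.1984; cosθ + μsinθ = 0.9272 + 0.190×0.3746 = 0.9984.
v² = 196 × 9.8 × 0.1984/0.9984 = 381.8 m²/s², so v = 19.54 m/s.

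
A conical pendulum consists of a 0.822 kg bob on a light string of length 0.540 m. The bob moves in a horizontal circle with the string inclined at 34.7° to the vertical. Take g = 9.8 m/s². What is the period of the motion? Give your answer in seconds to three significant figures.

1.34 s

r = L sinθ = 0.3074 m. From T sinθ = mω²r and T cosθ = mg: tanθ = ω²r/g, so ω² = g tanθ / r = g/(L cosθ).
ω = √(g/(L cosθ)) = √(9.8/(0.540 × 0.8221)) = √22.07 = 4.698 rad/s.
Period = 2π/ω = 1.337 s.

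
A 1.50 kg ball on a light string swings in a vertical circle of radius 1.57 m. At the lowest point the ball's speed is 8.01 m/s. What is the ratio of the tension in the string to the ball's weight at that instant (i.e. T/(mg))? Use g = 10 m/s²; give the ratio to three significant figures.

5.09

At the bottom, T − mg = mv²/r, so T = m(v²/r + g) and T/(mg) = v²/(rg) + 1 = (8.01)²/(1.57 × 10.0) + 1 = 4.087 + 1 = 5.087.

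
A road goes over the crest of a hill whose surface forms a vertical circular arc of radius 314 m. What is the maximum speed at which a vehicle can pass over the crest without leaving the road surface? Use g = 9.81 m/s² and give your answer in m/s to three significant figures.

55.5 m/s

At the crest the centre of the circle is below the vehicle, so the net downward (centripetal) force is mg − N = mv²/r.
The vehicle leaves the road when N → 0, giving v_max = √(g r) = √(9.81 × 314) = 55.50 m/s.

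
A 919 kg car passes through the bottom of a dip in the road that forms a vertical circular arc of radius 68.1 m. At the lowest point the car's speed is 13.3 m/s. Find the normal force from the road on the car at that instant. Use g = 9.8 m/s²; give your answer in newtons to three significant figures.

At the lowest point, N points up (toward the centre) and the weight mg points down (away from the centre), so the net inward force is N − mg = mv²/r.
N = m(v²/r + g) = 919 × ((13.3)²/68.1 + 9.8) = 919 × (2.598 + 9.8) = 919 × 12.40 = 11390 N.

11400 N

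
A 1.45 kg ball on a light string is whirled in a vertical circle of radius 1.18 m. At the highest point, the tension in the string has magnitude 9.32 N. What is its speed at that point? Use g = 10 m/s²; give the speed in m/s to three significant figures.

4.40 m/s

At the top, T + mg = mv²/r, so v = √(r(T/m + g)) = √(1.18 × (9.32/1.45 + 10.0)) = √(1.18 × 16.43) = √19.38 = 4.403 m/s.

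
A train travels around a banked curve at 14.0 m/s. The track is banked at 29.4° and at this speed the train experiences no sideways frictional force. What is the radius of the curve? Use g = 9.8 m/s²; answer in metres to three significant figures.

Frictionless banking: tanθ = v²/(rg), so r = v²/(g tanθ).
r = (14.0)²/(9.8 × tan 29.4°) = 196.0/(9.8 × 0.5635) = 196.0/5.522 = 35.49 m.

35.5 m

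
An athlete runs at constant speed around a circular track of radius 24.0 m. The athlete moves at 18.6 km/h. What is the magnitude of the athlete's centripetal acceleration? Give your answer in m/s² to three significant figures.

v = 18.6 km/h = 18.6/3.6 = 5.167 m/s.
a_c = v²/r = (5.167)²/24.0 = 26.69/24.0 = 1.112 m/s².

1.11 m/s²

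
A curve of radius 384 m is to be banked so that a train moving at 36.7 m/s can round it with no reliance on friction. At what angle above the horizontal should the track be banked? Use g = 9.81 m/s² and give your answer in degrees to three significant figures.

For a frictionless banked turn: horizontally N sinθ = mv²/r and vertically N cosθ = mg.
Dividing: tanθ = v²/(r g) = (36.7)²/(384 × 9.81) = 1347/3767 = 0.3575.
θ = arctan(0.3575) = 19.67°.

19.7°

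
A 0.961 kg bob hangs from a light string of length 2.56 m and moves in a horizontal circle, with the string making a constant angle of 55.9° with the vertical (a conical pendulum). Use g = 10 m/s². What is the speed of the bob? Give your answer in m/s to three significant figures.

5.60 m/s

The radius of the circle is r = L sinθ = 2.56 × sin 55.9° = 2.120 m.
Horizontally T sinθ = mv²/r and vertically T cosθ = mg, so tanθ = v²/(rg).
v = √(r g tanθ) = √(2.120 × 10.0 × 1.477) = √31.31 = 5.596 m/s.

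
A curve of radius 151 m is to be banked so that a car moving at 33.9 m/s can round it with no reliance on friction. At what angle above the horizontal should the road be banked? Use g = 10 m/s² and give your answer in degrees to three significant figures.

For a frictionless banked turn: horizontally N sinθ = mv²/r and vertically N cosθ = mg.
Dividing: tanθ = v²/(r g) = (33.9)²/(151 × 10.0) = 1149/1510 = 0.7611.
θ = arctan(0.7611) = 37.27°.

37.3°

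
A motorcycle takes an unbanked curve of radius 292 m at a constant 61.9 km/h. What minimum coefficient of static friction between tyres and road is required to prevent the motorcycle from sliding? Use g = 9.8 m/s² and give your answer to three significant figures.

v = 61.9/3.6 = 17.19 m/s.
Friction provides the centripetal force: μ_s m g = m v²/r, so μ_s = v²/(g r) = (17.19)²/(9.8 × 292) = 295.6/2862 = 0.1033.

0.103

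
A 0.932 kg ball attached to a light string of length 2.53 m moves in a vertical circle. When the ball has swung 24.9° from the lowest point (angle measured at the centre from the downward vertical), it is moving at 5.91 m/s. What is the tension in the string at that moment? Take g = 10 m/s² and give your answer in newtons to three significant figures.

21.3 N

Take the radial direction toward the centre of the circle as positive. The component of the weight along the string toward the centre is −mg cos φ (φ measured from the bottom), so Newton's second law along the string gives T − mg cos φ = m v²/r.
cos 24.9° = 0.9070, so T = m(v²/r + g cos φ) = 0.932 × ((5.91)²/2.53 + 10.0 × 0.9070) = 0.932 × (13.81 + (9.070)) = 0.932 × 22.88 = 21.32 N.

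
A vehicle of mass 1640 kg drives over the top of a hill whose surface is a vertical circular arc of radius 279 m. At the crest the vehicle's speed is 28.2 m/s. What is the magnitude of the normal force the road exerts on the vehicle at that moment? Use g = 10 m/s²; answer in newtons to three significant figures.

11700 N

At the crest the centripetal acceleration points downward (toward the centre of the arc), so mg − N = mv²/r.
N = m(g − v²/r) = 1640 × (10.0 − (28.2)²/279) = 1640 × (10.0 − 2.850) = 1640 × 7.150 = 11730 N.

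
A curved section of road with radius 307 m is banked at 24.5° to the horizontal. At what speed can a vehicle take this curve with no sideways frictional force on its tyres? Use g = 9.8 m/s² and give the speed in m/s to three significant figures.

On a frictionless banked curve, N sinθ = mv²/r and N cosθ = mg, so tanθ = v²/(rg).
v = √(r g tanθ) = √(307 × 9.8 × tan 24.5°) = √(307 × 9.8 × 0.4557) = √1371 = 37.03 m/s.

37.0 m/s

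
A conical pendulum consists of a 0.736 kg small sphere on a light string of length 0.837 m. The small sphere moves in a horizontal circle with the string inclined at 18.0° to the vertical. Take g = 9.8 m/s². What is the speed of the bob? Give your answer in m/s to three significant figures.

The radius of the circle is r = L sinθ = 0.837 × sin 18.0° = 0.2586 m.
Horizontally T sinθ = mv²/r and vertically T cosθ = mg, so tanθ = v²/(rg).
v = √(r g tanθ) = √(0.2586 × 9.8 × 0.3249) = √0.8236 = 0.9075 m/s.

0.908 m/s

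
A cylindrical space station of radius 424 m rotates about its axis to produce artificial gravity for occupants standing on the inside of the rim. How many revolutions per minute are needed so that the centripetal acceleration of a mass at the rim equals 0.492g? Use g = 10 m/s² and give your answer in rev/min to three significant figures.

Require ω²r = 0.492g, so ω = √(0.492 × 10.0/424) = 0.1077 rad/s.
In rev/min: ω × 60/(2π) = 0.1077 × 60/(2π) = 1.029 rev/min.

1.03 rev/min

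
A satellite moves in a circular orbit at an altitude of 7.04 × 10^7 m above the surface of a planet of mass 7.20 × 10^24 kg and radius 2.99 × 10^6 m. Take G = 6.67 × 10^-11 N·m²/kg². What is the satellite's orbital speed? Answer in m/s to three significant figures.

2560 m/s

Orbital radius r = R + h = 2.99 × 10^6 + 7.04 × 10^7 = 7.339 × 10^7 m.
Gravity supplies the centripetal force: G M m / r² = m v² / r, so v = √(GM/r).
v = √(6.67 × 10^-11 × 7.20 × 10^24 / 7.339 × 10^7) = √(6.544 × 10^6) = 2558 m/s.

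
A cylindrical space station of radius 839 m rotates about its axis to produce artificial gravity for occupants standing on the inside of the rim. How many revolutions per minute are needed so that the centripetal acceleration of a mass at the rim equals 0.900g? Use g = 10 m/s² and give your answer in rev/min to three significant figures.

0.989 rev/min

Require ω²r = 0.900g, so ω = √(0.900 × 10.0/839) = 0.1036 rad/s.
In rev/min: ω × 60/(2π) = 0.1036 × 60/(2π) = 0.9890 rev/min.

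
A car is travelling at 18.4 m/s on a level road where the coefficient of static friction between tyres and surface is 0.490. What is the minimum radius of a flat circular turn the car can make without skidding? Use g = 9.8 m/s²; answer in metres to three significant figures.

At the limit, μ_s m g = m v²/r, so r_min = v²/(μ_s g) = (18.4)²/(0.490 × 9.8) = 338.6/4.802 = 70.50 m.

70.5 m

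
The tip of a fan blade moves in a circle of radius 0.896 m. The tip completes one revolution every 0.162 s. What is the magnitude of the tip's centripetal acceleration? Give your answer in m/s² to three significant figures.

1350 m/s²

v = 2πr/T = 2π × 0.896/0.162 = 34.75 m/s.
a_c = v²/r = (34.75)²/0.896 = 1208/0.896 = 1348 m/s².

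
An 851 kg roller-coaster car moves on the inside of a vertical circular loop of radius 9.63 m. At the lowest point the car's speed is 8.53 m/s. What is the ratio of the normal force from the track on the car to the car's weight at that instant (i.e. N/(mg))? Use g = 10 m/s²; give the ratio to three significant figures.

At the bottom, N − mg = mv²/r, so N = m(v²/r + g) and N/(mg) = v²/(rg) + 1 = (8.53)²/(9.63 × 10.0) + 1 = 0.7556 + 1 = 1.756.

1.76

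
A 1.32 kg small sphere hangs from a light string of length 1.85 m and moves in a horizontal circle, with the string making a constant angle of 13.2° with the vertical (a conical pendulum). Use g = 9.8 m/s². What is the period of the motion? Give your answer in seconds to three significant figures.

r = L sinθ = 0.4224 m. From T sinθ = mω²r and T cosθ = mg: tanθ = ω²r/g, so ω² = g tanθ / r = g/(L cosθ).
ω = √(g/(L cosθ)) = √(9.8/(1.85 × 0.9736)) = √5.441 = 2.333 rad/s.
Period = 2π/ω = 2.694 s.

2.69 s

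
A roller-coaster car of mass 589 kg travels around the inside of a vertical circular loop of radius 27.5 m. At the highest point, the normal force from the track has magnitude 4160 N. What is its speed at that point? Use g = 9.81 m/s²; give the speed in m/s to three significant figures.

At the top, N + mg = mv²/r, so v = √(r(N/m + g)) = √(27.5 × (4160/589 + 9.81)) = √(27.5 × 16.87) = √464.0 = 21.54 m/s.

21.5 m/s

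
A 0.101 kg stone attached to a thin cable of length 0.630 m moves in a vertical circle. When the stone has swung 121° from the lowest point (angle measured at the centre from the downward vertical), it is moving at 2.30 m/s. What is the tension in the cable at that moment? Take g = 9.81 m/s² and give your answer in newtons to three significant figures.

0.338 N

Take the radial direction toward the centre of the circle as positive. The component of the weight along the string toward the centre is −mg cos φ (φ measured from the bottom), so Newton's second law along the string gives T − mg cos φ = m v²/r.
cos 121° = -0.5150, so T = m(v²/r + g cos φ) = 0.101 × ((2.30)²/0.630 + 9.81 × -0.5150) = 0.101 × (8.397 + (-5.053)) = 0.101 × 3.344 = 0.3378 N.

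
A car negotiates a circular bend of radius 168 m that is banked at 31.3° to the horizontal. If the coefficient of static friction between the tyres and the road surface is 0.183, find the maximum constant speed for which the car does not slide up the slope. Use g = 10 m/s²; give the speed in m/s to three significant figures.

38.7 m/s

At the maximum speed, friction acts down the slope at its limiting value f = μN. Radially (horizontal, toward centre): N sinθ + μN cosθ = mv²/r. Vertically: N cosθ − μN sinθ = mg.
Dividing: v² = r g (sinθ + μcosθ)/(cosθ − μsinθ).
sinθ + μcosθ = 0.5195 + 0.183×0.8545 = 0.6759; cosθ − μsinθ = 0.8545 − 0.183×0.5195 = 0.7594.
v² = 168 × 10.0 × 0.6759/0.7594 = 1495 m²/s², so v = 38.67 m/s.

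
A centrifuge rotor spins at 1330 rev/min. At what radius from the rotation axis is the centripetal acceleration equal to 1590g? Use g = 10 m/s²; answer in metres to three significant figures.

0.820 m

ω = 1330 rev/min × 2π/60 = 139.3 rad/s.
a_c = ω²r = 1590g ⇒ r = 1590 × 10.0 / (139.3)² = 15900/19400 = 0.8197 m.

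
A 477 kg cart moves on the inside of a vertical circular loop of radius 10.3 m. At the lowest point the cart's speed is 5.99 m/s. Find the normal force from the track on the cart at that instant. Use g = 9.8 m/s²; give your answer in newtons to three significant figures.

At the lowest point, N points up (toward the centre) and the weight mg points down (away from the centre), so the net inward force is N − mg = mv²/r.
N = m(v²/r + g) = 477 × ((5.99)²/10.3 + 9.8) = 477 × (3.484 + 9.8) = 477 × 13.28 = 6336 N.

6340 N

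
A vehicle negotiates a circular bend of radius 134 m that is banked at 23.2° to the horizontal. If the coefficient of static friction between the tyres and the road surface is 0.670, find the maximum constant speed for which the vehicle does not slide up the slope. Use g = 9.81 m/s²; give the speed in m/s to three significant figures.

At the maximum speed, friction acts down the slope at its limiting value f = μN. Radially (horizontal, toward centre): N sinθ + μN cosθ = mv²/r. Vertically: N cosθ − μN sinθ = mg.
Dividing: v² = r g (sinθ + μcosθ)/(cosθ − μsinθ).
sinθ + μcosθ = 0.3939 + 0.670×0.9191 = 1.010; cosθ − μsinθ = 0.9191 − 0.670×0.3939 = 0.6552.
v² = 134 × 9.81 × 1.010/0.6552 = 2026 m²/s², so v = 45.01 m/s.

45.0 m/s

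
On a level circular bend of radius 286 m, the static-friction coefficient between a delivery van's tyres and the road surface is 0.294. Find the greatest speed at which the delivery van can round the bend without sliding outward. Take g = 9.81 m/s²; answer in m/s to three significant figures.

Friction provides the centripetal force on a flat curve. At maximum speed it is at its limiting value: μ_s m g = m v²/r.
Mass cancels: v_max = √(μ_s g r) = √(0.294 × 9.81 × 286) = √824.9 = 28.72 m/s.

28.7 m/s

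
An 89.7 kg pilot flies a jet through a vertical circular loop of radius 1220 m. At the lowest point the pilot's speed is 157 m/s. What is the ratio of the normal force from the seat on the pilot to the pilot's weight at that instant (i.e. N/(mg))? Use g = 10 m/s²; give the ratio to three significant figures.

At the bottom, N − mg = mv²/r, so N = m(v²/r + g) and N/(mg) = v²/(rg) + 1 = (157)²/(1220 × 10.0) + 1 = 2.020 + 1 = 3.020.

3.02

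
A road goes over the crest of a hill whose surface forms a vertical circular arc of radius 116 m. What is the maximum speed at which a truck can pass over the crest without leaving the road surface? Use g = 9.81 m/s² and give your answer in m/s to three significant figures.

At the crest the centre of the circle is below the truck, so the net downward (centripetal) force is mg − N = mv²/r.
The truck leaves the road when N → 0, giving v_max = √(g r) = √(9.81 × 116) = 33.73 m/s.

33.7 m/s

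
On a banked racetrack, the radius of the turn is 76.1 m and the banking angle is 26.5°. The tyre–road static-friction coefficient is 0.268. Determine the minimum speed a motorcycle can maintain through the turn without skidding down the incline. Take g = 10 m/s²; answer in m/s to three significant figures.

12.4 m/s

At the minimum speed, friction acts up the slope at its limiting value f = μN. Radially (horizontal, toward centre): N sinθ − μN cosθ = mv²/r. Vertically: N cosθ + μN sinθ = mg.
Dividing: v² = r g (sinθ − μcosθ)/(cosθ + μsinθ).
sinθ − μcosθ = 0.4462 − 0.268×0.8949 = 0.2064; cosθ + μsinθ = 0.8949 + 0.268×0.4462 = 1.015.
v² = 76.1 × 10.0 × 0.2064/1.015 = 154.8 m²/s², so v = 12.44 m/s.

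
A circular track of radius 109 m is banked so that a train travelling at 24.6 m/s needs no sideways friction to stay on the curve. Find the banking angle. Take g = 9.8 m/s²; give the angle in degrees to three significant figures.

29.5°

For a frictionless banked turn: horizontally N sinθ = mv²/r and vertically N cosθ = mg.
Dividing: tanθ = v²/(r g) = (24.6)²/(109 × 9.8) = 605.2/1068 = 0.5665.
θ = arctan(0.5665) = 29.53°.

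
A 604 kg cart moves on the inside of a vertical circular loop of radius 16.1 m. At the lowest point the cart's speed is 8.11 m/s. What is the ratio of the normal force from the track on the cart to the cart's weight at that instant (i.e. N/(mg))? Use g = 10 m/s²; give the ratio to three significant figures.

1.41

At the bottom, N − mg = mv²/r, so N = m(v²/r + g) and N/(mg) = v²/(rg) + 1 = (8.11)²/(16.1 × 10.0) + 1 = 0.4085 + 1 = 1.409.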